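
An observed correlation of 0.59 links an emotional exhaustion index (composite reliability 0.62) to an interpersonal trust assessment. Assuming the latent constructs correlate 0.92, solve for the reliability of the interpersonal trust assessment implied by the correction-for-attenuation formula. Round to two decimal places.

0.66

r_true = r_obs / √(r_xx · r_yy) ⇒ 0.92 = 0.59 / √(0.62 · r_yy).
√(0.62 · r_yy) = 0.59 / 0.92 = 0.6413; 0.62 · r_yy = 0.4113; r_yy = 0.4113 / 0.62 ≈ 0.66.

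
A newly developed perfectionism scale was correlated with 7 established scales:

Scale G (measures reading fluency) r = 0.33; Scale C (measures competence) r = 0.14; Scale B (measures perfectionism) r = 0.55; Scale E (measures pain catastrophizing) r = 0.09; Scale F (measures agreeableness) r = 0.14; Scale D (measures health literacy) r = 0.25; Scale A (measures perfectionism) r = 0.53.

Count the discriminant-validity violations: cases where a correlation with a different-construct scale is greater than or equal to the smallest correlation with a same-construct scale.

0

Convergent (same construct = perfectionism): Scale B, Scale A.
Smallest convergent = 0.53. Discriminant values: 0.33, 0.14, 0.09, 0.14, 0.25; count ≥ 0.53 → 0.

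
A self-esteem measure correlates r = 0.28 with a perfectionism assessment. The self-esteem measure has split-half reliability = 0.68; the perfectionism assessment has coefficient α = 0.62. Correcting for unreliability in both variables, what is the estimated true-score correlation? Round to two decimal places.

r_true = r_obs / √(r_xx · r_yy) = 0.28 / √(0.68 × 0.62) = 0.28 / √0.4216 = 0.28 / 0.6493 ≈ 0.43.

0.43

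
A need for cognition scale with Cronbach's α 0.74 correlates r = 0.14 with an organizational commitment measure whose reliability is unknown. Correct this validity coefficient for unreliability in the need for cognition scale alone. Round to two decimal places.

0.16

Single correction: r_c = r_obs / √r_xx = 0.14 / √0.74 = 0.14 / 0.8602 ≈ 0.16.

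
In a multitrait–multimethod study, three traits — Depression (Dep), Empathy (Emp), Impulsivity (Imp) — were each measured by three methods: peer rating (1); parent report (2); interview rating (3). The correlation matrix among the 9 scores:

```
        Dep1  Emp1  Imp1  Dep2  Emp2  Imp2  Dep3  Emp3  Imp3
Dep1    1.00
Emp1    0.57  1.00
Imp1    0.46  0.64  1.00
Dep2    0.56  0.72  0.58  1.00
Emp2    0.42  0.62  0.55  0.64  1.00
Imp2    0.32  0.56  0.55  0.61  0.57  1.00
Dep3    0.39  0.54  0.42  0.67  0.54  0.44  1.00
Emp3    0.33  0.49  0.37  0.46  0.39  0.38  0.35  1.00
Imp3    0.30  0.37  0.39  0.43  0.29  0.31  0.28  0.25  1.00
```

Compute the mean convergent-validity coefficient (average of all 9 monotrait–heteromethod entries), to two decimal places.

Convergent values: 0.56, 0.39, 0.67, 0.62, 0.49, 0.39, 0.55, 0.39, 0.31; mean = 4.37/9 = 0.49.

0.49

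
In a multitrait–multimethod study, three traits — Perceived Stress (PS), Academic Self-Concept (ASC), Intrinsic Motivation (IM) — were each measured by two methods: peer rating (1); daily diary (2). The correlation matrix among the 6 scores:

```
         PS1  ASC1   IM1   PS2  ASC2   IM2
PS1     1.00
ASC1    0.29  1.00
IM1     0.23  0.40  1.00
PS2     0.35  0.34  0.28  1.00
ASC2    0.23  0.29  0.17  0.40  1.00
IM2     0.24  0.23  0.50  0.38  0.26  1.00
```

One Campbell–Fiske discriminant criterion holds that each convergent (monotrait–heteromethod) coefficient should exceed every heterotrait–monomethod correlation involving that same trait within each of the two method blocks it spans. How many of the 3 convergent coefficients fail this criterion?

2

Each convergent coefficient versus the relevant comparison correlations:
PS (methods 1·2): 0.35 vs {0.29, 0.40, 0.23, 0.38} → fail.
ASC (methods 1·2): 0.29 vs {0.29, 0.40, 0.40, 0.26} → fail.
IM (methods 1·2): 0.50 vs {0.23, 0.38, 0.40, 0.26} → pass.
2 of 3 fail.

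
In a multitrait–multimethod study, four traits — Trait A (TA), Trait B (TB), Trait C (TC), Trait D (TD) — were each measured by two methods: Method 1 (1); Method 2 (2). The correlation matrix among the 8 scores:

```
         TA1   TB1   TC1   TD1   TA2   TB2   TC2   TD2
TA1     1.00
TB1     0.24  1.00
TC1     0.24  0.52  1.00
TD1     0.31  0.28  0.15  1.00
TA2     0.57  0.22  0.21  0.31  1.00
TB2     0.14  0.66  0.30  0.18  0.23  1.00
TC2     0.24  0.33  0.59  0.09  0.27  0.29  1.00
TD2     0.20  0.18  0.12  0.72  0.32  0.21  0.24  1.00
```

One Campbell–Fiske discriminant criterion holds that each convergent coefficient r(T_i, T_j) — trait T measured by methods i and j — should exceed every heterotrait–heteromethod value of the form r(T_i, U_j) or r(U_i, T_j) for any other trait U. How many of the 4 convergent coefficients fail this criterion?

0

Checking each validity diagonal entry against its comparison values:
TA (methods 1·2): 0.57 vs {0.14, 0.22, 0.24, 0.21, 0.20, 0.31} → pass.
TB (methods 1·2): 0.66 vs {0.22, 0.14, 0.33, 0.30, 0.18, 0.18} → pass.
TC (methods 1·2): 0.59 vs {0.21, 0.24, 0.30, 0.33, 0.12, 0.09} → pass.
TD (methods 1·2): 0.72 vs {0.31, 0.20, 0.18, 0.18, 0.09, 0.12} → pass.
0 of 4 fail.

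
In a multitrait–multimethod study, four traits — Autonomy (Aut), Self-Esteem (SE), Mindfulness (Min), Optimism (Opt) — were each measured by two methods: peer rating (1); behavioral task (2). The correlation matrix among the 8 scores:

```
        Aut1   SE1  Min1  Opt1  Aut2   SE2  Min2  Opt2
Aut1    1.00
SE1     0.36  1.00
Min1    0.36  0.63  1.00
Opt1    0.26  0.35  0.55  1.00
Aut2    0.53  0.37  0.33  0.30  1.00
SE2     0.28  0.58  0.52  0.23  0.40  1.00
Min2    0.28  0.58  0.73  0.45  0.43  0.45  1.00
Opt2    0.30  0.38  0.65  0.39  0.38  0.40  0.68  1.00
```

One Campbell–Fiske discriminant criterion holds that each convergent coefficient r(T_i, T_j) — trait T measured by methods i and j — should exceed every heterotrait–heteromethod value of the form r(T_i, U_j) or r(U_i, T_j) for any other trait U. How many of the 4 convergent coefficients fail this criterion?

Checking each validity diagonal entry against its comparison values:
Aut (methods 1·2): 0.53 vs {0.28, 0.37, 0.28, 0.33, 0.30, 0.30} → pass.
SE (methods 1·2): 0.58 vs {0.37, 0.28, 0.58, 0.52, 0.38, 0.23} → fail.
Min (methods 1·2): 0.73 vs {0.33, 0.28, 0.52, 0.58, 0.65, 0.45} → pass.
Opt (methods 1·2): 0.39 vs {0.30, 0.30, 0.23, 0.38, 0.45, 0.65} → fail.
2 of 4 fail.

2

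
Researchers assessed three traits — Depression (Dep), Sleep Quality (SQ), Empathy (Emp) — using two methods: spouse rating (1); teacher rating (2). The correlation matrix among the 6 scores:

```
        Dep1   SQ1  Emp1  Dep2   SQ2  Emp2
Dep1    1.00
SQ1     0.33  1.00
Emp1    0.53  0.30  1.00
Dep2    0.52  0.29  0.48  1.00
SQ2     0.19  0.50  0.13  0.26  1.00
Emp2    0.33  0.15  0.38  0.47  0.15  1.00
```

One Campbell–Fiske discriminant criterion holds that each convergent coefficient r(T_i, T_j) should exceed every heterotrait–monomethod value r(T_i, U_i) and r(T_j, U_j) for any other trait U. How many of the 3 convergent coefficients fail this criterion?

2

Each convergent coefficient versus the relevant comparison correlations:
Dep (methods 1·2): 0.52 vs {0.33, 0.26, 0.53, 0.47} → fail.
SQ (methods 1·2): 0.50 vs {0.33, 0.26, 0.30, 0.15} → pass.
Emp (methods 1·2): 0.38 vs {0.53, 0.47, 0.30, 0.15} → fail.
2 of 3 fail.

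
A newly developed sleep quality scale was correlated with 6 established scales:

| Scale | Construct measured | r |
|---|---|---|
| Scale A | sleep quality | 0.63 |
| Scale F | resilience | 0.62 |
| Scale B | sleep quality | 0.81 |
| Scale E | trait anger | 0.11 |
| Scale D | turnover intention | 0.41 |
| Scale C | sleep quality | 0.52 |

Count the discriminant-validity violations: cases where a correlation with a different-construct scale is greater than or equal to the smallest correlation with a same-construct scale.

1

Convergent (same construct = sleep quality): Scale A, Scale B, Scale C.
Smallest convergent = 0.52. Discriminant values: 0.62, 0.11, 0.41; count ≥ 0.52 → 1.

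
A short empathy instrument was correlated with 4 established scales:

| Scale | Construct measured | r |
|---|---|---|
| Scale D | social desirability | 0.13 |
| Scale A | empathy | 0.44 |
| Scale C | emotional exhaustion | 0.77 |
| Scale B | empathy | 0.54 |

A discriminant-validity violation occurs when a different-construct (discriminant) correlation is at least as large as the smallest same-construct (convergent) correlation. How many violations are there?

Convergent (same construct = empathy): Scale A, Scale B.
Smallest convergent = 0.44. Discriminant values: 0.13, 0.77; count ≥ 0.44 → 1.

1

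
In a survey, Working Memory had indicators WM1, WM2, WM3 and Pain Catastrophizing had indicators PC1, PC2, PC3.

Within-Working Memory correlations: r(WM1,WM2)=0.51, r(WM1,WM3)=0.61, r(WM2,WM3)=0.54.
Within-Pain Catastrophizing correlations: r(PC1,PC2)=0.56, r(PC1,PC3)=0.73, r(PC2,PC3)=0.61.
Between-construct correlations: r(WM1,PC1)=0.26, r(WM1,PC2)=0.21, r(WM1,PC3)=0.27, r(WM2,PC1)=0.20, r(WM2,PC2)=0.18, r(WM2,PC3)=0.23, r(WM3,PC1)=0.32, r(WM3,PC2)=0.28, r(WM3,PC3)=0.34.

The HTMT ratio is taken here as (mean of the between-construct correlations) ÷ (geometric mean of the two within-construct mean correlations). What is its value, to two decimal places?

0.43

Between-construct mean = 2.29/9 = 0.2544.
Mean within-WM = 1.66/3 = 0.5533; mean within-PC = 1.90/3 = 0.6333.
Geometric mean = √(0.5533 × 0.6333) = 0.5920.
HTMT = 0.2544 / 0.5920 = 0.43.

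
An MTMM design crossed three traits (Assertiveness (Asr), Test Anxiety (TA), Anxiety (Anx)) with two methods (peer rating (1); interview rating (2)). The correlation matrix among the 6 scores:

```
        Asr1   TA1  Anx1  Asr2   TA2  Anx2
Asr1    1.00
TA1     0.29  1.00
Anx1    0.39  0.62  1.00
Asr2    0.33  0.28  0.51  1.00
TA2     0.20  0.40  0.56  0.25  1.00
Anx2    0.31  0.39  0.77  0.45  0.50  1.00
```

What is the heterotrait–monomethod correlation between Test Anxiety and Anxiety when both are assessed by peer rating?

Different traits, same method: r(TA1, Anx1) = 0.62.

0.62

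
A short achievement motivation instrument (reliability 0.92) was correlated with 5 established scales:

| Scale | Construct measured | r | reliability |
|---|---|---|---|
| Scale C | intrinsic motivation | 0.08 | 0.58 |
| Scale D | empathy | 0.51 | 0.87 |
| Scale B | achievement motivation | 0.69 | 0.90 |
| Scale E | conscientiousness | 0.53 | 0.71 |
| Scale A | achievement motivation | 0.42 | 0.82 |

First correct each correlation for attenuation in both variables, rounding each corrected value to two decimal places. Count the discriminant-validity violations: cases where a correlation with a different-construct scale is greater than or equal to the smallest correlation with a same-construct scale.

2

Disattenuated r (r / √(r_scale · r_new)):
  Scale C (disc): 0.08 / √(0.58·0.92) = 0.11
  Scale D (disc): 0.51 / √(0.87·0.92) = 0.57
  Scale B (conv): 0.69 / √(0.90·0.92) = 0.76
  Scale E (disc): 0.53 / √(0.71·0.92) = 0.66
  Scale A (conv): 0.42 / √(0.82·0.92) = 0.48
Smallest convergent = 0.48. Discriminant values: 0.11, 0.57, 0.66; count ≥ 0.48 → 2.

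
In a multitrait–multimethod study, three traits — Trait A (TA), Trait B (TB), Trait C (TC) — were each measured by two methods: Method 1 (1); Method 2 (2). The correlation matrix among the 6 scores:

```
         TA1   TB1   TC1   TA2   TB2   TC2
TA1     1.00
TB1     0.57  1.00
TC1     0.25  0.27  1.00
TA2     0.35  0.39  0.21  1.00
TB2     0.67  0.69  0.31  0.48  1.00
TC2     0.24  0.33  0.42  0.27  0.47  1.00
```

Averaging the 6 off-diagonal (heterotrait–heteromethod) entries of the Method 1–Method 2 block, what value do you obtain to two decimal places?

0.36

HTHM values (method 1 × method 2): 0.67, 0.24, 0.39, 0.33, 0.21, 0.31; mean = 2.15/6 = 0.36.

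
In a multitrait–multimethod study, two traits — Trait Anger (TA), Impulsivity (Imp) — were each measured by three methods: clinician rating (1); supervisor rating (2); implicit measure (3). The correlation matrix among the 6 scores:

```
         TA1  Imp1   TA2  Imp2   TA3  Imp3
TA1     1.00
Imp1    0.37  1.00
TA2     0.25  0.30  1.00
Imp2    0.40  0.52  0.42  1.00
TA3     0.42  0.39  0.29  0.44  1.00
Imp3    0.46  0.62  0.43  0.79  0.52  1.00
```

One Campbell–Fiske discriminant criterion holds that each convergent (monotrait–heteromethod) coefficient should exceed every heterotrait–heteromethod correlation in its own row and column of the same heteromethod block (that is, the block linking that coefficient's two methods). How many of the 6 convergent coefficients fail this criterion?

Each convergent coefficient versus the relevant comparison correlations:
TA (methods 1·2): 0.25 vs {0.40, 0.30} → fail.
TA (methods 1·3): 0.42 vs {0.46, 0.39} → fail.
TA (methods 2·3): 0.29 vs {0.43, 0.44} → fail.
Imp (methods 1·2): 0.52 vs {0.30, 0.40} → pass.
Imp (methods 1·3): 0.62 vs {0.39, 0.46} → pass.
Imp (methods 2·3): 0.79 vs {0.44, 0.43} → pass.
3 of 6 fail.

3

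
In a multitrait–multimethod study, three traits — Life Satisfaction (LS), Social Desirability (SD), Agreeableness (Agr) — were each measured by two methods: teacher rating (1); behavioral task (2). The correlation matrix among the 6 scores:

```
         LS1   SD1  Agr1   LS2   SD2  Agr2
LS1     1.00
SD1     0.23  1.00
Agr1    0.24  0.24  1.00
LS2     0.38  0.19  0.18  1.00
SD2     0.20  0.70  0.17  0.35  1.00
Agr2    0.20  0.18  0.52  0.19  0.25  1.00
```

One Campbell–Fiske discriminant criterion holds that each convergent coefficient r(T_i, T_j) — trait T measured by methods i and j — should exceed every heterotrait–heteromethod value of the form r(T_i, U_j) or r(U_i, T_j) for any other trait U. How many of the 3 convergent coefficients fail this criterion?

Convergent coefficients and their comparison sets:
LS (methods 1·2): 0.38 vs {0.20, 0.19, 0.20, 0.18} → pass.
SD (methods 1·2): 0.70 vs {0.19, 0.20, 0.18, 0.17} → pass.
Agr (methods 1·2): 0.52 vs {0.18, 0.20, 0.17, 0.18} → pass.
0 of 3 fail.

0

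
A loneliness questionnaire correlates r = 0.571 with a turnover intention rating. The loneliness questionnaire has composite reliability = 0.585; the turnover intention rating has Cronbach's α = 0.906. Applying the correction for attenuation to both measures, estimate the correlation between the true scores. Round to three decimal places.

0.784

r_true = r_obs / √(r_xx · r_yy) = 0.571 / √(0.585 × 0.906) = 0.571 / √0.530010 = 0.571 / 0.7280 ≈ 0.784.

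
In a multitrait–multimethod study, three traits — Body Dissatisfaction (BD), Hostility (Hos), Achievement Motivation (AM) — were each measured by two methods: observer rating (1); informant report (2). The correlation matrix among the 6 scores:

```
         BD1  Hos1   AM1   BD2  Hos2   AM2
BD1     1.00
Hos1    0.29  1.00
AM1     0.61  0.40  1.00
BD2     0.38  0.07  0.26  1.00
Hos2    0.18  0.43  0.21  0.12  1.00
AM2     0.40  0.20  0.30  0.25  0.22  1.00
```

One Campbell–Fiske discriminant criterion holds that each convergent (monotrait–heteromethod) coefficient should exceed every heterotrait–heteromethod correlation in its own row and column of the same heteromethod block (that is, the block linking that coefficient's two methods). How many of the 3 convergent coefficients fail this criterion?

2

Checking each validity diagonal entry against its comparison values:
BD (methods 1·2): 0.38 vs {0.18, 0.07, 0.40, 0.26} → fail.
Hos (methods 1·2): 0.43 vs {0.07, 0.18, 0.20, 0.21} → pass.
AM (methods 1·2): 0.30 vs {0.26, 0.40, 0.21, 0.20} → fail.
2 of 3 fail.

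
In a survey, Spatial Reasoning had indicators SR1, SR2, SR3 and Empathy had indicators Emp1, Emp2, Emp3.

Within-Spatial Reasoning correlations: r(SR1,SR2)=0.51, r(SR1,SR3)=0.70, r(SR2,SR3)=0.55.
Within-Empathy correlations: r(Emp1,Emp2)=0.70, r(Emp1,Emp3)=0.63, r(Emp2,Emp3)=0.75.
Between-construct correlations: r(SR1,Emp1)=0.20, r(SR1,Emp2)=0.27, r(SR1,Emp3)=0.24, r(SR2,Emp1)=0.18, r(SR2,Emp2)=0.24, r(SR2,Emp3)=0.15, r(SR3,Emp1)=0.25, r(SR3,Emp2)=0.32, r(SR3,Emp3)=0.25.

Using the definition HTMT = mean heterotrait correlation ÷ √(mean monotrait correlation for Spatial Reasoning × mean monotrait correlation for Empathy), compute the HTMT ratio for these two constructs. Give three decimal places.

0.366

Mean heterotrait r = 2.10/9 = 0.2333.
Mean within-SR = 1.76/3 = 0.5867; mean within-Emp = 2.08/3 = 0.6933.
Geometric mean = √(0.5867 × 0.6933) = 0.6378.
HTMT = 0.2333 / 0.6378 = 0.366.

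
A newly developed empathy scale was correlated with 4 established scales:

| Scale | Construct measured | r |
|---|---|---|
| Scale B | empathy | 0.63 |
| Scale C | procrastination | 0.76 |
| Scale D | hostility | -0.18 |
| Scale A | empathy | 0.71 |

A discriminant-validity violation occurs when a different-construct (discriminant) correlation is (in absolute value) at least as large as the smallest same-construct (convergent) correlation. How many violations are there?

1

Convergent (same construct = empathy): Scale B, Scale A.
Smallest convergent = 0.63. Discriminant |r|: 0.76, 0.18; count ≥ 0.63 → 1.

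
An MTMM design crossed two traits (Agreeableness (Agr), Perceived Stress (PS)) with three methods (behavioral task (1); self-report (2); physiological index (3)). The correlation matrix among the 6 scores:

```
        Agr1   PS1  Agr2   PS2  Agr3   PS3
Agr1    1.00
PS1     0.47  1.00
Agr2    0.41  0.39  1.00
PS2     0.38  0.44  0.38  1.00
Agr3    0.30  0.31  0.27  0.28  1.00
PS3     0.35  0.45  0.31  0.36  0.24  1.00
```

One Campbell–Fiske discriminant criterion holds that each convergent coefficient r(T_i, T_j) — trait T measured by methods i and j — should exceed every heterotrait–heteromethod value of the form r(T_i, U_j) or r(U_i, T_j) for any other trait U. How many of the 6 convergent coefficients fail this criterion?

Checking each validity diagonal entry against its comparison values:
Agr (methods 1·2): 0.41 vs {0.38, 0.39} → pass.
Agr (methods 1·3): 0.30 vs {0.35, 0.31} → fail.
Agr (methods 2·3): 0.27 vs {0.31, 0.28} → fail.
PS (methods 1·2): 0.44 vs {0.39, 0.38} → pass.
PS (methods 1·3): 0.45 vs {0.31, 0.35} → pass.
PS (methods 2·3): 0.36 vs {0.28, 0.31} → pass.
2 of 6 fail.

2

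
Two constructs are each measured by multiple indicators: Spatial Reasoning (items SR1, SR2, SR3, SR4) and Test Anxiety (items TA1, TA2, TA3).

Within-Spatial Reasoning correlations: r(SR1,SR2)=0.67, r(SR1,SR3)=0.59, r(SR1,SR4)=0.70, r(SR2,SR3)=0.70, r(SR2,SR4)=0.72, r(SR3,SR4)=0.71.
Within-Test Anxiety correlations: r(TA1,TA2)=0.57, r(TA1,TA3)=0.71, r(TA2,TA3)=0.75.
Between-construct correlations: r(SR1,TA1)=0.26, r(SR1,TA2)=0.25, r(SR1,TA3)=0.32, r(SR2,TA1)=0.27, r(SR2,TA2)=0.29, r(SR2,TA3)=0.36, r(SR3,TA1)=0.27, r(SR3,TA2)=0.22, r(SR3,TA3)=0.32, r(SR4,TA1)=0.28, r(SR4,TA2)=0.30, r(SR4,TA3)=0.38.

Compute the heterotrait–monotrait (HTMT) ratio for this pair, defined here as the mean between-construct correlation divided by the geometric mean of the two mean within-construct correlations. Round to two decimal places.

Mean heterotrait r = 3.52/12 = 0.2933.
Mean within-SR = 4.09/6 = 0.6817; mean within-TA = 2.03/3 = 0.6767.
Geometric mean = √(0.6817 × 0.6767) = 0.6792.
HTMT = 0.2933 / 0.6792 = 0.43.

0.43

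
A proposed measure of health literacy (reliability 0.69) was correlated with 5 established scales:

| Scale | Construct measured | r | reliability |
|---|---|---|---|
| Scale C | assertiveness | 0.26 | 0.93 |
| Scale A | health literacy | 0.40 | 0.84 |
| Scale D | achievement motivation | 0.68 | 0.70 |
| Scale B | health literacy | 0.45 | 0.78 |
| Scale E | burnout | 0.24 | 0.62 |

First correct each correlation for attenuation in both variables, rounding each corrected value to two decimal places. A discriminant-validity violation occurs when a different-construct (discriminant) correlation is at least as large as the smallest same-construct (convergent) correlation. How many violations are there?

1

Disattenuated r (r / √(r_scale · r_new)):
  Scale C (disc): 0.26 / √(0.93·0.69) = 0.32
  Scale A (conv): 0.40 / √(0.84·0.69) = 0.53
  Scale D (disc): 0.68 / √(0.70·0.69) = 0.98
  Scale B (conv): 0.45 / √(0.78·0.69) = 0.61
  Scale E (disc): 0.24 / √(0.62·0.69) = 0.37
Smallest convergent = 0.53. Discriminant values: 0.32, 0.98, 0.37; count ≥ 0.53 → 1.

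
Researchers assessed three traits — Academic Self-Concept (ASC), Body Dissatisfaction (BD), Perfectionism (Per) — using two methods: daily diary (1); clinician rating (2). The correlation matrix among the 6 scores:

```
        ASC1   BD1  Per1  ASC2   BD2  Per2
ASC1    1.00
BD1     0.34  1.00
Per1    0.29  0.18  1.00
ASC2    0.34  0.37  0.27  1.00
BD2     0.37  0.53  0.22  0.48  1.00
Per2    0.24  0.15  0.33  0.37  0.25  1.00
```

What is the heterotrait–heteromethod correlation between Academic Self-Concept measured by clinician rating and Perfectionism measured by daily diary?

0.27

Different traits and methods: r(ASC2, Per1) = 0.27.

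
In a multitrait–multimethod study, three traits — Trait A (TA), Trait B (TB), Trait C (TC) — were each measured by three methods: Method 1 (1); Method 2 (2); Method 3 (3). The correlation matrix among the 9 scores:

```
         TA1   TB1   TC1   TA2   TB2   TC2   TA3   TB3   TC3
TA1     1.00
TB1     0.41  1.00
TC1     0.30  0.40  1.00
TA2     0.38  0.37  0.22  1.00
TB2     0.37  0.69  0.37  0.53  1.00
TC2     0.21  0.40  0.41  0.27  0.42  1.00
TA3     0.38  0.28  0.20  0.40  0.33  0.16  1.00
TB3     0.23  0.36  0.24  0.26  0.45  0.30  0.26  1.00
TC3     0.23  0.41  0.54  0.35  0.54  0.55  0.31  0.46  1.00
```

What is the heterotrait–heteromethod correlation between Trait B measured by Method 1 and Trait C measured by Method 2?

Different traits and methods: r(TB1, TC2) = 0.40.

0.40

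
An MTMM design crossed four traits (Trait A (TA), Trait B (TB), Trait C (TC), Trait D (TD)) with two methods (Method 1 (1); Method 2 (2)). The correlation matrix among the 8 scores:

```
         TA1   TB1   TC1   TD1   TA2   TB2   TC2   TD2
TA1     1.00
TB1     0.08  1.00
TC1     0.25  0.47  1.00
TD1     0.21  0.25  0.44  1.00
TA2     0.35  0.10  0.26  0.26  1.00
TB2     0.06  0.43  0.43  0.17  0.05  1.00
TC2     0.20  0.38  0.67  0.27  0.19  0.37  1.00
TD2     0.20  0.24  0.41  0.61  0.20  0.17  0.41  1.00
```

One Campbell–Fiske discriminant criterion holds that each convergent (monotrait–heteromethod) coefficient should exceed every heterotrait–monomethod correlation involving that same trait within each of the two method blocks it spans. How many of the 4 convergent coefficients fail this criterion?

1

Convergent coefficients and their comparison sets:
TA (methods 1·2): 0.35 vs {0.08, 0.05, 0.25, 0.19, 0.21, 0.20} → pass.
TB (methods 1·2): 0.43 vs {0.08, 0.05, 0.47, 0.37, 0.25, 0.17} → fail.
TC (methods 1·2): 0.67 vs {0.25, 0.19, 0.47, 0.37, 0.44, 0.41} → pass.
TD (methods 1·2): 0.61 vs {0.21, 0.20, 0.25, 0.17, 0.44, 0.41} → pass.
1 of 4 fail.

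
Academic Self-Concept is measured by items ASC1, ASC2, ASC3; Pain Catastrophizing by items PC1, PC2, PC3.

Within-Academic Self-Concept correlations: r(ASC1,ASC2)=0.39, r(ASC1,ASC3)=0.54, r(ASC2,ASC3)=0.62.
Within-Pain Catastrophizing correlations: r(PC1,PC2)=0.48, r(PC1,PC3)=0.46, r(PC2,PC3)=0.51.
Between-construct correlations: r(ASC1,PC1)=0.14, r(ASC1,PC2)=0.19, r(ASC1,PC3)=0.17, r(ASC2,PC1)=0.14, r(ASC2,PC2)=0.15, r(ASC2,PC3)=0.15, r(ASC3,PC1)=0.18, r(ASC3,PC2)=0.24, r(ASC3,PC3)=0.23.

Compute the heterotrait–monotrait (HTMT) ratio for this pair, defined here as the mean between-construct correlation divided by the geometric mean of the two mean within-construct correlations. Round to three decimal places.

0.354

Mean between = 1.59/9 = 0.1767.
Mean within-ASC = 1.55/3 = 0.5167; mean within-PC = 1.45/3 = 0.4833.
Geometric mean = √(0.5167 × 0.4833) = 0.4997.
HTMT = 0.1767 / 0.4997 = 0.354.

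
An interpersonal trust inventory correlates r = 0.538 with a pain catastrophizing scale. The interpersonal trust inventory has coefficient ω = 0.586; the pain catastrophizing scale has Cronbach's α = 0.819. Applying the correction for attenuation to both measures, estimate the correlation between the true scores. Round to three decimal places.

r_true = r_obs / √(r_xx · r_yy) = 0.538 / √(0.586 × 0.819) = 0.538 / √0.479934 = 0.538 / 0.6928 ≈ 0.777.

0.777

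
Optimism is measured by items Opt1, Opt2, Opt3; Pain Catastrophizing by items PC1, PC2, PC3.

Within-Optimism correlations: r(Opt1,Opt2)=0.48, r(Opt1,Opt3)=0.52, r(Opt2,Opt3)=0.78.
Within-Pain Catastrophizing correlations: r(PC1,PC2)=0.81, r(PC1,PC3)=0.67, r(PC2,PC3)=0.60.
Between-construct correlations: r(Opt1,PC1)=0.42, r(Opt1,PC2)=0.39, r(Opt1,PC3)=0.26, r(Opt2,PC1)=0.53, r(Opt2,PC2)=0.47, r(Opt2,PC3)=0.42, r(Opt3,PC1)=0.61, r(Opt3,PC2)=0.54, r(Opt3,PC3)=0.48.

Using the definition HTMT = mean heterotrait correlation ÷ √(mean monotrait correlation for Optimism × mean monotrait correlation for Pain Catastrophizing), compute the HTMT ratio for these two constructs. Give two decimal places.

0.71

Mean heterotrait r = 4.12/9 = 0.4578.
Mean within-Opt = 1.78/3 = 0.5933; mean within-PC = 2.08/3 = 0.6933.
Geometric mean = √(0.5933 × 0.6933) = 0.6414.
HTMT = 0.4578 / 0.6414 = 0.71.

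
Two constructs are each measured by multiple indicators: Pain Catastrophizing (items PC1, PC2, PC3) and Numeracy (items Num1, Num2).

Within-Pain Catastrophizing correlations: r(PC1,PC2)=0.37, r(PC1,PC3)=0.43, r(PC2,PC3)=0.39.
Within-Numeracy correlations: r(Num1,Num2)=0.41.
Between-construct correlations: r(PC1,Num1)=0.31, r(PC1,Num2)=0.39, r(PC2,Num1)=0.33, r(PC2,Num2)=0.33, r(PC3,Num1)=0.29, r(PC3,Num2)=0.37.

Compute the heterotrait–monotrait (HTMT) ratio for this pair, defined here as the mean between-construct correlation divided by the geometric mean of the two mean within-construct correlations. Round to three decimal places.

0.835

Mean between = 2.02/6 = 0.3367.
Mean within-PC = 1.19/3 = 0.3967; mean within-Num = 0.41/1 = 0.4100.
Geometric mean = √(0.3967 × 0.4100) = 0.4033.
HTMT = 0.3367 / 0.4033 = 0.835.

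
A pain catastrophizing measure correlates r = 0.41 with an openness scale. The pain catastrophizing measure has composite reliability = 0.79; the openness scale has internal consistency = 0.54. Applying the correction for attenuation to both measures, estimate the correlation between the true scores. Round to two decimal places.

r_true = r_obs / √(r_xx · r_yy) = 0.41 / √(0.79 × 0.54) = 0.41 / √0.4266 = 0.41 / 0.6531 ≈ 0.63.

0.63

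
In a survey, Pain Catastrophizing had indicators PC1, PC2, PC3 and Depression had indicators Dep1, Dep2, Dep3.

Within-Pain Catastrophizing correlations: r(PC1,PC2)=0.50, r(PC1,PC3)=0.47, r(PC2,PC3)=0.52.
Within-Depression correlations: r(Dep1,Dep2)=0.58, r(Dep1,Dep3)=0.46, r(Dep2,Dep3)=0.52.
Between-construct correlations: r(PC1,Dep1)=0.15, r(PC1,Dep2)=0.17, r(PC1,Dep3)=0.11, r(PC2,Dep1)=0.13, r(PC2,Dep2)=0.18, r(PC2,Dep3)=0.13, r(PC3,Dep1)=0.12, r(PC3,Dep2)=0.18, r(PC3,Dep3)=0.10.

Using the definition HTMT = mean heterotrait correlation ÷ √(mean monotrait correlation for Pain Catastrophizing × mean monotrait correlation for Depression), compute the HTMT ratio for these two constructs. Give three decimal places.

0.278

Mean heterotrait r = 1.27/9 = 0.1411.
Mean within-PC = 1.49/3 = 0.4967; mean within-Dep = 1.56/3 = 0.5200.
Geometric mean = √(0.4967 × 0.5200) = 0.5082.
HTMT = 0.1411 / 0.5082 = 0.278.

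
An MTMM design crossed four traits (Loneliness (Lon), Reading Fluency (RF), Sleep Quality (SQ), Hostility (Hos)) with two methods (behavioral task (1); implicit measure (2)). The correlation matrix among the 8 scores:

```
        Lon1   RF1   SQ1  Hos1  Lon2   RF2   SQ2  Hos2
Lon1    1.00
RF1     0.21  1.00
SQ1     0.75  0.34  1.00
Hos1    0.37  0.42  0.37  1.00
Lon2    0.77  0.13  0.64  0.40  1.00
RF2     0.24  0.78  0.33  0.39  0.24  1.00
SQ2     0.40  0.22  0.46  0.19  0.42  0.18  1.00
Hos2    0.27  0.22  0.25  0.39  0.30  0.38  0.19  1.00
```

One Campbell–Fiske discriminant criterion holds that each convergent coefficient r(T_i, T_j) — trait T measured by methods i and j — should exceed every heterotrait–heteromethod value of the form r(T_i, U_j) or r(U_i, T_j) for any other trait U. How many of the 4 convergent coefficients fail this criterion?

Each convergent coefficient versus the relevant comparison correlations:
Lon (methods 1·2): 0.77 vs {0.24, 0.13, 0.40, 0.64, 0.27, 0.40} → pass.
RF (methods 1·2): 0.78 vs {0.13, 0.24, 0.22, 0.33, 0.22, 0.39} → pass.
SQ (methods 1·2): 0.46 vs {0.64, 0.40, 0.33, 0.22, 0.25, 0.19} → fail.
Hos (methods 1·2): 0.39 vs {0.40, 0.27, 0.39, 0.22, 0.19, 0.25} → fail.
2 of 4 fail.

2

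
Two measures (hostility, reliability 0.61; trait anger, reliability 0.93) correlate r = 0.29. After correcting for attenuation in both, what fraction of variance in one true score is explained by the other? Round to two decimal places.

0.15

Disattenuated r = 0.29 / √(0.61 × 0.93) = 0.29 / 0.7532 = 0.3850.
Shared true-score variance = 0.3850² = 0.1482 ≈ 0.15.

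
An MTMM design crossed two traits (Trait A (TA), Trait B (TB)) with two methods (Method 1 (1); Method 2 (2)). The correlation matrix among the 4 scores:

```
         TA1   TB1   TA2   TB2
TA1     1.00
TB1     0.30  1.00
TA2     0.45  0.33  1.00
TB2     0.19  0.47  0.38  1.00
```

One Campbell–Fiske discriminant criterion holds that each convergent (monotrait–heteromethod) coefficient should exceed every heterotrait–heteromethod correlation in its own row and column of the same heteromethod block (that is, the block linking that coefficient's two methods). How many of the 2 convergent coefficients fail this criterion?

Checking each validity diagonal entry against its comparison values:
TA (methods 1·2): 0.45 vs {0.19, 0.33} → pass.
TB (methods 1·2): 0.47 vs {0.33, 0.19} → pass.
0 of 2 fail.

0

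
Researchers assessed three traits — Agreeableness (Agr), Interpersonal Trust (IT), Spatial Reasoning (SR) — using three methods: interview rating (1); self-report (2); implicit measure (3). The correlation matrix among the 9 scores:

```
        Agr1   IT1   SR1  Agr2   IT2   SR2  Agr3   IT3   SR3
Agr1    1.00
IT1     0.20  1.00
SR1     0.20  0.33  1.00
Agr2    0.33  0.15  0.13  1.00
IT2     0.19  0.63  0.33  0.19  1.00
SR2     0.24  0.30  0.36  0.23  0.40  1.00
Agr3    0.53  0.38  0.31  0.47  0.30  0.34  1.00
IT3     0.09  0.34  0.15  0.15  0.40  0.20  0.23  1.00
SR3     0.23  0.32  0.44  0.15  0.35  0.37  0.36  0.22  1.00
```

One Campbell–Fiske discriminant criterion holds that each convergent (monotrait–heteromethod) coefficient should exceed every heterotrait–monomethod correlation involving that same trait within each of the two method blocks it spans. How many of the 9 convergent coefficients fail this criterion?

Convergent coefficients and their comparison sets:
Agr (methods 1·2): 0.33 vs {0.20, 0.19, 0.20, 0.23} → pass.
Agr (methods 1·3): 0.53 vs {0.20, 0.23, 0.20, 0.36} → pass.
Agr (methods 2·3): 0.47 vs {0.19, 0.23, 0.23, 0.36} → pass.
IT (methods 1·2): 0.63 vs {0.20, 0.19, 0.33, 0.40} → pass.
IT (methods 1·3): 0.34 vs {0.20, 0.23, 0.33, 0.22} → pass.
IT (methods 2·3): 0.40 vs {0.19, 0.23, 0.40, 0.22} → fail.
SR (methods 1·2): 0.36 vs {0.20, 0.23, 0.33, 0.40} → fail.
SR (methods 1·3): 0.44 vs {0.20, 0.36, 0.33, 0.22} → pass.
SR (methods 2·3): 0.37 vs {0.23, 0.36, 0.40, 0.22} → fail.
3 of 9 fail.

3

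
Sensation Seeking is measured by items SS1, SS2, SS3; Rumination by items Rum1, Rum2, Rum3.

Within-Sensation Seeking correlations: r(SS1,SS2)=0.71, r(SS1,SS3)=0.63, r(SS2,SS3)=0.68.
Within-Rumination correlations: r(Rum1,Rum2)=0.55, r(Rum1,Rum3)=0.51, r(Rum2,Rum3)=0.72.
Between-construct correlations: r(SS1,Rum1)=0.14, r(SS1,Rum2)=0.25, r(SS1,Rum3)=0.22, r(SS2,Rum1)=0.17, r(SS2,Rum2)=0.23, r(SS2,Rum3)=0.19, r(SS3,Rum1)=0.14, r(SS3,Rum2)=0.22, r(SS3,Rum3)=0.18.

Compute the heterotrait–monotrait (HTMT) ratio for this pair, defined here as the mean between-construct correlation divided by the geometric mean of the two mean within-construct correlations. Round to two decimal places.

Mean between = 1.74/9 = 0.1933.
Mean within-SS = 2.02/3 = 0.6733; mean within-Rum = 1.78/3 = 0.5933.
Geometric mean = √(0.6733 × 0.5933) = 0.6320.
HTMT = 0.1933 / 0.6320 = 0.31.

0.31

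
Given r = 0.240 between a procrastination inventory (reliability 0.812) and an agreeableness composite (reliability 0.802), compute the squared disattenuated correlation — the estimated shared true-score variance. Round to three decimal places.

0.088

Disattenuated r = 0.240 / √(0.812 × 0.802) = 0.240 / 0.8070 = 0.2974.
Shared true-score variance = 0.2974² = 0.0884 ≈ 0.088.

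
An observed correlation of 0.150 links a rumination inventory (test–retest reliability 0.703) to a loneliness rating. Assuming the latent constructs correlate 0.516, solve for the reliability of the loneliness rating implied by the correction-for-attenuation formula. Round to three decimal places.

0.120

r_true = r_obs / √(r_xx · r_yy) ⇒ 0.516 = 0.150 / √(0.703 · r_yy).
√(0.703 · r_yy) = 0.150 / 0.516 = 0.2907; 0.703 · r_yy = 0.0845; r_yy = 0.0845 / 0.703 ≈ 0.120.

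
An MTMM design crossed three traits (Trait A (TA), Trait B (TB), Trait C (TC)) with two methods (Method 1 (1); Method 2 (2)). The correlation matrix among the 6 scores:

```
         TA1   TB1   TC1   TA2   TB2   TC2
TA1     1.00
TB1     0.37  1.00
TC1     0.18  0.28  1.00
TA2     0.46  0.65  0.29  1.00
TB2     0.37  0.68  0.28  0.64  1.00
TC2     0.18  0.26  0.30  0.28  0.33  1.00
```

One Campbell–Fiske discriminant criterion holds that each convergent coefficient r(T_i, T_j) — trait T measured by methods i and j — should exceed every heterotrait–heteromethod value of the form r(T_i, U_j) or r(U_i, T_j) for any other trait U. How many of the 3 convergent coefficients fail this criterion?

1

Convergent coefficients and their comparison sets:
TA (methods 1·2): 0.46 vs {0.37, 0.65, 0.18, 0.29} → fail.
TB (methods 1·2): 0.68 vs {0.65, 0.37, 0.26, 0.28} → pass.
TC (methods 1·2): 0.30 vs {0.29, 0.18, 0.28, 0.26} → pass.
1 of 3 fail.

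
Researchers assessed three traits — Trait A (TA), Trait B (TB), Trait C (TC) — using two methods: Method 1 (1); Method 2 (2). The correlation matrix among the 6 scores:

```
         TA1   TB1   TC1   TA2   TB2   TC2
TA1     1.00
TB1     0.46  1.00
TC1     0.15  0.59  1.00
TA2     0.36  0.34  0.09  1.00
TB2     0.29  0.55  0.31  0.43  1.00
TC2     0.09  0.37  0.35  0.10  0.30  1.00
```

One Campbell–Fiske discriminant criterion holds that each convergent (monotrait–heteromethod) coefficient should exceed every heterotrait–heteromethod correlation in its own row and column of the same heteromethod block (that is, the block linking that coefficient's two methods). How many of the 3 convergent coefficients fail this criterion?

1

Each convergent coefficient versus the relevant comparison correlations:
TA (methods 1·2): 0.36 vs {0.29, 0.34, 0.09, 0.09} → pass.
TB (methods 1·2): 0.55 vs {0.34, 0.29, 0.37, 0.31} → pass.
TC (methods 1·2): 0.35 vs {0.09, 0.09, 0.31, 0.37} → fail.
1 of 3 fail.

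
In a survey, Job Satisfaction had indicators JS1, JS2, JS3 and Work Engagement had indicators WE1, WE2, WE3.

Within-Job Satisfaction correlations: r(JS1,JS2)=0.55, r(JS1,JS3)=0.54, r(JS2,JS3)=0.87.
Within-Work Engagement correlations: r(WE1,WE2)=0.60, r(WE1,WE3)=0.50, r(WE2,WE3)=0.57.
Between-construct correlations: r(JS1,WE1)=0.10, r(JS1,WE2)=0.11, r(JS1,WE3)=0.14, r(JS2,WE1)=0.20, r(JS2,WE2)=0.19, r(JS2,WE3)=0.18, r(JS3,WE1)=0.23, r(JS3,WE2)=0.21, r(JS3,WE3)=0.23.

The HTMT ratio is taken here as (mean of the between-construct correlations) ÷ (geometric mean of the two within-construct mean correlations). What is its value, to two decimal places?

0.29

Between-construct mean = 1.59/9 = 0.1767.
Mean within-JS = 1.96/3 = 0.6533; mean within-WE = 1.67/3 = 0.5567.
Geometric mean = √(0.6533 × 0.5567) = 0.6031.
HTMT = 0.1767 / 0.6031 = 0.29.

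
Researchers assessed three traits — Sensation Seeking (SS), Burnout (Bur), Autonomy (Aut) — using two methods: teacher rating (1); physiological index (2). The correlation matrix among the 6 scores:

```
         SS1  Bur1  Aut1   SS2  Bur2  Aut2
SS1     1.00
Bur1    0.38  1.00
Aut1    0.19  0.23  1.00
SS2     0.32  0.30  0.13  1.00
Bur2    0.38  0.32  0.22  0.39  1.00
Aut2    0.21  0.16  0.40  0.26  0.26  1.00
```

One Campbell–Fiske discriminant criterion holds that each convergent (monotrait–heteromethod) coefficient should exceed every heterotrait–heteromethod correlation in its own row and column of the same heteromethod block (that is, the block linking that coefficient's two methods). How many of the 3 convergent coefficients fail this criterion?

Checking each validity diagonal entry against its comparison values:
SS (methods 1·2): 0.32 vs {0.38, 0.30, 0.21, 0.13} → fail.
Bur (methods 1·2): 0.32 vs {0.30, 0.38, 0.16, 0.22} → fail.
Aut (methods 1·2): 0.40 vs {0.13, 0.21, 0.22, 0.16} → pass.
2 of 3 fail.

2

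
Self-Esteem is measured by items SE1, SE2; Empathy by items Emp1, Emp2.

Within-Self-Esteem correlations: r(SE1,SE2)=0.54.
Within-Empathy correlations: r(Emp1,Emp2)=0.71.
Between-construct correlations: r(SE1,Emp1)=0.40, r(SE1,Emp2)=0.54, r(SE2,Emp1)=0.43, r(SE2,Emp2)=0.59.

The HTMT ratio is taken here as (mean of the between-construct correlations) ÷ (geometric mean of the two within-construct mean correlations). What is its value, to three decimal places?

0.791

Mean heterotrait r = 1.96/4 = 0.4900.
Mean within-SE = 0.54/1 = 0.5400; mean within-Emp = 0.71/1 = 0.7100.
Geometric mean = √(0.5400 × 0.7100) = 0.6192.
HTMT = 0.4900 / 0.6192 = 0.791.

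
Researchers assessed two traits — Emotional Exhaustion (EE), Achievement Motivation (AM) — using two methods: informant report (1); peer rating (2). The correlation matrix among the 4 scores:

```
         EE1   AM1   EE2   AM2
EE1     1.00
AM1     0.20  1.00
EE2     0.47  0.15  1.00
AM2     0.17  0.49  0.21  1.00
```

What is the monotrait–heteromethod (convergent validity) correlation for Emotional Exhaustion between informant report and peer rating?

Same trait (EE), different methods: r(EE1, EE2) = 0.47.

0.47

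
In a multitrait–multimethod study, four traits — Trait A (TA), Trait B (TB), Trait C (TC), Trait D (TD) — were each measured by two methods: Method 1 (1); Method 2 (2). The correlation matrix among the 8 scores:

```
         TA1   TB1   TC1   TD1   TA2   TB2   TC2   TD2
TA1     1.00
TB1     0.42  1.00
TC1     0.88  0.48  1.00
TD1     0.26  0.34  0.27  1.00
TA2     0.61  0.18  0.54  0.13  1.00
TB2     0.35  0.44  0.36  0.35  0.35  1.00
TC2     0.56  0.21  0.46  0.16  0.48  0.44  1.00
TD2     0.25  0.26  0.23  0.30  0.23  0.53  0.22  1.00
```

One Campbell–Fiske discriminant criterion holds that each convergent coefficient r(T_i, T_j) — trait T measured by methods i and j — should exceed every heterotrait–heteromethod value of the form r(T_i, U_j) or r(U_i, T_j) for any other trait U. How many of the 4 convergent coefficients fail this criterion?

2

Convergent coefficients and their comparison sets:
TA (methods 1·2): 0.61 vs {0.35, 0.18, 0.56, 0.54, 0.25, 0.13} → pass.
TB (methods 1·2): 0.44 vs {0.18, 0.35, 0.21, 0.36, 0.26, 0.35} → pass.
TC (methods 1·2): 0.46 vs {0.54, 0.56, 0.36, 0.21, 0.23, 0.16} → fail.
TD (methods 1·2): 0.30 vs {0.13, 0.25, 0.35, 0.26, 0.16, 0.23} → fail.
2 of 4 fail.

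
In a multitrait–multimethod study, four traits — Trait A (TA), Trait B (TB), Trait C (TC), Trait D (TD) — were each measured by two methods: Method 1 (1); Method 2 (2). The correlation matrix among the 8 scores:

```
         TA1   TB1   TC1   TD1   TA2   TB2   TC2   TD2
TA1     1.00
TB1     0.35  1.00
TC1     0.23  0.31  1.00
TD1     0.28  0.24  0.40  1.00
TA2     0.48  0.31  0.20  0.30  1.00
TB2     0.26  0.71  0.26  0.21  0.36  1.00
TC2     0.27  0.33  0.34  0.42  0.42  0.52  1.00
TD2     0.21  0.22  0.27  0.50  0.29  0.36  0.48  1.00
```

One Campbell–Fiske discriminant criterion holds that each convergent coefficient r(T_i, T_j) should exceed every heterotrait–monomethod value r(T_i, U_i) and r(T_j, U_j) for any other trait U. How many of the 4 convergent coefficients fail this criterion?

Checking each validity diagonal entry against its comparison values:
TA (methods 1·2): 0.48 vs {0.35, 0.36, 0.23, 0.42, 0.28, 0.29} → pass.
TB (methods 1·2): 0.71 vs {0.35, 0.36, 0.31, 0.52, 0.24, 0.36} → pass.
TC (methods 1·2): 0.34 vs {0.23, 0.42, 0.31, 0.52, 0.40, 0.48} → fail.
TD (methods 1·2): 0.50 vs {0.28, 0.29, 0.24, 0.36, 0.40, 0.48} → pass.
1 of 4 fail.

1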